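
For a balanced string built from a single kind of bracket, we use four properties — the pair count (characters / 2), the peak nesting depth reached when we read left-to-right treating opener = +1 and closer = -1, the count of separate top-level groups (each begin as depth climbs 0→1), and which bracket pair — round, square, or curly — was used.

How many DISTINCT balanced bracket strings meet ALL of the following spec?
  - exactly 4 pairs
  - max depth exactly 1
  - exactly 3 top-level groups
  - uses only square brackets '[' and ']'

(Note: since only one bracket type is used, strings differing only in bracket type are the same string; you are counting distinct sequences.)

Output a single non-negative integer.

Spec: pairs=4 depth=1 groups=3
Count(depth <= 1) = 0
Count(depth <= 0) = 0
Count(depth == 1) = 0 - 0 = 0

Answer: 0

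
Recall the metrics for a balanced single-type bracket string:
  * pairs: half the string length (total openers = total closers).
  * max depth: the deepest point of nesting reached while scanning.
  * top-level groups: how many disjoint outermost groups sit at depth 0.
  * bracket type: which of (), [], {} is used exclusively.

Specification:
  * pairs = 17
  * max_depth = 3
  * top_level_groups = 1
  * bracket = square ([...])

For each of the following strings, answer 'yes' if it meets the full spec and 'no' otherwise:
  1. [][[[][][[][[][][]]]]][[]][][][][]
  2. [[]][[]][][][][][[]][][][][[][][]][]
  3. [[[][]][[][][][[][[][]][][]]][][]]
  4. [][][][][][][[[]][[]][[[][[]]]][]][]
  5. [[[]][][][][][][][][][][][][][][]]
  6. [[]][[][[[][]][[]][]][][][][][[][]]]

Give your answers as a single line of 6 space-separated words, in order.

String 1 '[][[[][][[][[][][]]]]][[]][][][][]': depth seq [1 0 1 2 3 2 3 2 3 4 3 4 5 4 5 4 5 4 3 2 1 0 1 2 1 0 1 0 1 0 1 0 1 0]
  -> pairs=17 depth=5 groups=7 -> no
String 2 '[[]][[]][][][][][[]][][][][[][][]][]': depth seq [1 2 1 0 1 2 1 0 1 0 1 0 1 0 1 0 1 2 1 0 1 0 1 0 1 0 1 2 1 2 1 2 1 0 1 0]
  -> pairs=18 depth=2 groups=12 -> no
String 3 '[[[][]][[][][][[][[][]][][]]][][]]': depth seq [1 2 3 2 3 2 1 2 3 2 3 2 3 2 3 4 3 4 5 4 5 4 3 4 3 4 3 2 1 2 1 2 1 0]
  -> pairs=17 depth=5 groups=1 -> no
String 4 '[][][][][][][[[]][[]][[[][[]]]][]][]': depth seq [1 0 1 0 1 0 1 0 1 0 1 0 1 2 3 2 1 2 3 2 1 2 3 4 3 4 5 4 3 2 1 2 1 0 1 0]
  -> pairs=18 depth=5 groups=8 -> no
String 5 '[[[]][][][][][][][][][][][][][][]]': depth seq [1 2 3 2 1 2 1 2 1 2 1 2 1 2 1 2 1 2 1 2 1 2 1 2 1 2 1 2 1 2 1 2 1 0]
  -> pairs=17 depth=3 groups=1 -> yes
String 6 '[[]][[][[[][]][[]][]][][][][][[][]]]': depth seq [1 2 1 0 1 2 1 2 3 4 3 4 3 2 3 4 3 2 3 2 1 2 1 2 1 2 1 2 1 2 3 2 3 2 1 0]
  -> pairs=18 depth=4 groups=2 -> no

Answer: no no no no yes no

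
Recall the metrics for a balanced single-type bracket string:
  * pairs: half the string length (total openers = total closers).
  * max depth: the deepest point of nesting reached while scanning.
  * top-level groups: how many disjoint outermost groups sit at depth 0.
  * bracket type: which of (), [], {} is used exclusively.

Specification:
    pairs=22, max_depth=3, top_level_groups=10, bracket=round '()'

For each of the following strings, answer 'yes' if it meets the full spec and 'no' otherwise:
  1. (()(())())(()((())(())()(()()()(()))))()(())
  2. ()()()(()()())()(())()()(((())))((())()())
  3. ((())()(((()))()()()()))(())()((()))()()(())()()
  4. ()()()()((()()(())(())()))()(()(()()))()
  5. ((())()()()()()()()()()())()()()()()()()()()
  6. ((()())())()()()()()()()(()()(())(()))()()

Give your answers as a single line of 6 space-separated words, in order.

Answer: no no no no yes no

Derivation:
String 1 '(()(())())(()((())(())()(()()()(()))))()(())': depth seq [1 2 1 2 3 2 1 2 1 0 1 2 1 2 3 4 3 2 3 4 3 2 3 2 3 4 3 4 3 4 3 4 5 4 3 2 1 0 1 0 1 2 1 0]
  -> pairs=22 depth=5 groups=4 -> no
String 2 '()()()(()()())()(())()()(((())))((())()())': depth seq [1 0 1 0 1 0 1 2 1 2 1 2 1 0 1 0 1 2 1 0 1 0 1 0 1 2 3 4 3 2 1 0 1 2 3 2 1 2 1 2 1 0]
  -> pairs=21 depth=4 groups=10 -> no
String 3 '((())()(((()))()()()()))(())()((()))()()(())()()': depth seq [1 2 3 2 1 2 1 2 3 4 5 4 3 2 3 2 3 2 3 2 3 2 1 0 1 2 1 0 1 0 1 2 3 2 1 0 1 0 1 0 1 2 1 0 1 0 1 0]
  -> pairs=24 depth=5 groups=9 -> no
String 4 '()()()()((()()(())(())()))()(()(()()))()': depth seq [1 0 1 0 1 0 1 0 1 2 3 2 3 2 3 4 3 2 3 4 3 2 3 2 1 0 1 0 1 2 1 2 3 2 3 2 1 0 1 0]
  -> pairs=20 depth=4 groups=8 -> no
String 5 '((())()()()()()()()()()())()()()()()()()()()': depth seq [1 2 3 2 1 2 1 2 1 2 1 2 1 2 1 2 1 2 1 2 1 2 1 2 1 0 1 0 1 0 1 0 1 0 1 0 1 0 1 0 1 0 1 0]
  -> pairs=22 depth=3 groups=10 -> yes
String 6 '((()())())()()()()()()()(()()(())(()))()()': depth seq [1 2 3 2 3 2 1 2 1 0 1 0 1 0 1 0 1 0 1 0 1 0 1 0 1 2 1 2 1 2 3 2 1 2 3 2 1 0 1 0 1 0]
  -> pairs=21 depth=3 groups=11 -> no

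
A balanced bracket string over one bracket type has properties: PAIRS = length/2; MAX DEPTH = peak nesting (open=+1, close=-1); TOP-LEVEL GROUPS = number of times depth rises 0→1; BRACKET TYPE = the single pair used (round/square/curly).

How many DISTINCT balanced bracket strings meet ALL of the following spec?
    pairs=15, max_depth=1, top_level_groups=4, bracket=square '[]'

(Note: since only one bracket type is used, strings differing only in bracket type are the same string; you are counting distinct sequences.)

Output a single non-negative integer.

Spec: pairs=15 depth=1 groups=4
Count(depth <= 1) = 0
Count(depth <= 0) = 0
Count(depth == 1) = 0 - 0 = 0

Answer: 0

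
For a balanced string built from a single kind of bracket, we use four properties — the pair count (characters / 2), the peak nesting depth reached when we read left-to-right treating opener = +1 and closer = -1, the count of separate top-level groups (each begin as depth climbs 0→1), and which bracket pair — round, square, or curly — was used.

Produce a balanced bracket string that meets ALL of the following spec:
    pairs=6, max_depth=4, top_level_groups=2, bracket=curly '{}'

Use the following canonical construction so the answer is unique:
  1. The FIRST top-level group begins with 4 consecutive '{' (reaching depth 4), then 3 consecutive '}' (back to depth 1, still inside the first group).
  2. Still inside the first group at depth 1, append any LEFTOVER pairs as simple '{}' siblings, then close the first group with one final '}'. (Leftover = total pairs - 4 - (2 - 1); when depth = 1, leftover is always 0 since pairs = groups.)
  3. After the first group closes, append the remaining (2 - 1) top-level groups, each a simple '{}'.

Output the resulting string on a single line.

Spec: pairs=6 depth=4 groups=2
Leftover pairs = 6 - 4 - (2-1) = 1
First group: deep chain of depth 4 + 1 sibling pairs
Remaining 1 groups: simple '{}' each

Answer: {{{{}}}{}}{}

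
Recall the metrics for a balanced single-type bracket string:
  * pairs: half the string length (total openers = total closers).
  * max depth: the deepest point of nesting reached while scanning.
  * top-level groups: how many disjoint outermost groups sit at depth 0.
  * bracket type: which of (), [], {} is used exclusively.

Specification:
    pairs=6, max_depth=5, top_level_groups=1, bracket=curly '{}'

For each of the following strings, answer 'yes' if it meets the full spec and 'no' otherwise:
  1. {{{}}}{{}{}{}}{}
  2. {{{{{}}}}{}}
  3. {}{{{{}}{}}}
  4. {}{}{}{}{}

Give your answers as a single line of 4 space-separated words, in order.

Answer: no yes no no

Derivation:
String 1 '{{{}}}{{}{}{}}{}': depth seq [1 2 3 2 1 0 1 2 1 2 1 2 1 0 1 0]
  -> pairs=8 depth=3 groups=3 -> no
String 2 '{{{{{}}}}{}}': depth seq [1 2 3 4 5 4 3 2 1 2 1 0]
  -> pairs=6 depth=5 groups=1 -> yes
String 3 '{}{{{{}}{}}}': depth seq [1 0 1 2 3 4 3 2 3 2 1 0]
  -> pairs=6 depth=4 groups=2 -> no
String 4 '{}{}{}{}{}': depth seq [1 0 1 0 1 0 1 0 1 0]
  -> pairs=5 depth=1 groups=5 -> no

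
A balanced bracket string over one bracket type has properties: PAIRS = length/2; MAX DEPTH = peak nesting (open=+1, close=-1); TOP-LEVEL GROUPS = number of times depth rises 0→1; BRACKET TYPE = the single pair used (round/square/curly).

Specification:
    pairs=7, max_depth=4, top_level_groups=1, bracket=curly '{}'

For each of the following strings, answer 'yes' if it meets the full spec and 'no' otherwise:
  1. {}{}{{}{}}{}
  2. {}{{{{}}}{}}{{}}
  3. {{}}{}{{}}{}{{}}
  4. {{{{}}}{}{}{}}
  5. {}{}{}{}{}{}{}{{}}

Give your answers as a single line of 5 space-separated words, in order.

String 1 '{}{}{{}{}}{}': depth seq [1 0 1 0 1 2 1 2 1 0 1 0]
  -> pairs=6 depth=2 groups=4 -> no
String 2 '{}{{{{}}}{}}{{}}': depth seq [1 0 1 2 3 4 3 2 1 2 1 0 1 2 1 0]
  -> pairs=8 depth=4 groups=3 -> no
String 3 '{{}}{}{{}}{}{{}}': depth seq [1 2 1 0 1 0 1 2 1 0 1 0 1 2 1 0]
  -> pairs=8 depth=2 groups=5 -> no
String 4 '{{{{}}}{}{}{}}': depth seq [1 2 3 4 3 2 1 2 1 2 1 2 1 0]
  -> pairs=7 depth=4 groups=1 -> yes
String 5 '{}{}{}{}{}{}{}{{}}': depth seq [1 0 1 0 1 0 1 0 1 0 1 0 1 0 1 2 1 0]
  -> pairs=9 depth=2 groups=8 -> no

Answer: no no no yes no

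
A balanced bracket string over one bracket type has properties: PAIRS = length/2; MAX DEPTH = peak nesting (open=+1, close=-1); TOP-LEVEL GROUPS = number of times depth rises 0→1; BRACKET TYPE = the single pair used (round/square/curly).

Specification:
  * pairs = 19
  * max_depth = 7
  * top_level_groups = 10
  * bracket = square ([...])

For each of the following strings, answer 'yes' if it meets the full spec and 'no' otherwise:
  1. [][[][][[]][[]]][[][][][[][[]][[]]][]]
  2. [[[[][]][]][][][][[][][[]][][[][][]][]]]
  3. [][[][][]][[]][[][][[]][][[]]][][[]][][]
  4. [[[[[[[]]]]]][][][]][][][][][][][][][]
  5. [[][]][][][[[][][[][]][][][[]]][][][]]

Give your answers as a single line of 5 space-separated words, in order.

String 1 '[][[][][[]][[]]][[][][][[][[]][[]]][]]': depth seq [1 0 1 2 1 2 1 2 3 2 1 2 3 2 1 0 1 2 1 2 1 2 1 2 3 2 3 4 3 2 3 4 3 2 1 2 1 0]
  -> pairs=19 depth=4 groups=3 -> no
String 2 '[[[[][]][]][][][][[][][[]][][[][][]][]]]': depth seq [1 2 3 4 3 4 3 2 3 2 1 2 1 2 1 2 1 2 3 2 3 2 3 4 3 2 3 2 3 4 3 4 3 4 3 2 3 2 1 0]
  -> pairs=20 depth=4 groups=1 -> no
String 3 '[][[][][]][[]][[][][[]][][[]]][][[]][][]': depth seq [1 0 1 2 1 2 1 2 1 0 1 2 1 0 1 2 1 2 1 2 3 2 1 2 1 2 3 2 1 0 1 0 1 2 1 0 1 0 1 0]
  -> pairs=20 depth=3 groups=8 -> no
String 4 '[[[[[[[]]]]]][][][]][][][][][][][][][]': depth seq [1 2 3 4 5 6 7 6 5 4 3 2 1 2 1 2 1 2 1 0 1 0 1 0 1 0 1 0 1 0 1 0 1 0 1 0 1 0]
  -> pairs=19 depth=7 groups=10 -> yes
String 5 '[[][]][][][[[][][[][]][][][[]]][][][]]': depth seq [1 2 1 2 1 0 1 0 1 0 1 2 3 2 3 2 3 4 3 4 3 2 3 2 3 2 3 4 3 2 1 2 1 2 1 2 1 0]
  -> pairs=19 depth=4 groups=4 -> no

Answer: no no no yes no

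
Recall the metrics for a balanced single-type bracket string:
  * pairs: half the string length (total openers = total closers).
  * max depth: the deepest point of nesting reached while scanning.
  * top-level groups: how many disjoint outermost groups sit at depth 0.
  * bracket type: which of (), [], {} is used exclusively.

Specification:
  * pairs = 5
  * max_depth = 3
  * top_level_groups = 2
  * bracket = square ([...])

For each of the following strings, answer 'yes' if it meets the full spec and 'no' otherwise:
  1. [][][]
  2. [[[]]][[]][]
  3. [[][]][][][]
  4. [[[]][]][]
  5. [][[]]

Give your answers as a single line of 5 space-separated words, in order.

String 1 '[][][]': depth seq [1 0 1 0 1 0]
  -> pairs=3 depth=1 groups=3 -> no
String 2 '[[[]]][[]][]': depth seq [1 2 3 2 1 0 1 2 1 0 1 0]
  -> pairs=6 depth=3 groups=3 -> no
String 3 '[[][]][][][]': depth seq [1 2 1 2 1 0 1 0 1 0 1 0]
  -> pairs=6 depth=2 groups=4 -> no
String 4 '[[[]][]][]': depth seq [1 2 3 2 1 2 1 0 1 0]
  -> pairs=5 depth=3 groups=2 -> yes
String 5 '[][[]]': depth seq [1 0 1 2 1 0]
  -> pairs=3 depth=2 groups=2 -> no

Answer: no no no yes no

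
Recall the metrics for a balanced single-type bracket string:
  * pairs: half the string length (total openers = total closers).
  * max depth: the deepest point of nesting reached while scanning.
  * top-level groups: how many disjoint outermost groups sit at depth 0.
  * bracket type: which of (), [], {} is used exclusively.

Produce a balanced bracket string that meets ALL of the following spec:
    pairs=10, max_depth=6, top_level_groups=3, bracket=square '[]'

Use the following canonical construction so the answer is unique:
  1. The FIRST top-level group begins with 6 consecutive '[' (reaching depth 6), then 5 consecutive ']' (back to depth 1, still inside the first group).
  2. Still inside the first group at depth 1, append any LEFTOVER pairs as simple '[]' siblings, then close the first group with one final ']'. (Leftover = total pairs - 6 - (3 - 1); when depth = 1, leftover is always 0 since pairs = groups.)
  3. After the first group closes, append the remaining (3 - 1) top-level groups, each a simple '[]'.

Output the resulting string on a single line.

Spec: pairs=10 depth=6 groups=3
Leftover pairs = 10 - 6 - (3-1) = 2
First group: deep chain of depth 6 + 2 sibling pairs
Remaining 2 groups: simple '[]' each

Answer: [[[[[[]]]]][][]][][]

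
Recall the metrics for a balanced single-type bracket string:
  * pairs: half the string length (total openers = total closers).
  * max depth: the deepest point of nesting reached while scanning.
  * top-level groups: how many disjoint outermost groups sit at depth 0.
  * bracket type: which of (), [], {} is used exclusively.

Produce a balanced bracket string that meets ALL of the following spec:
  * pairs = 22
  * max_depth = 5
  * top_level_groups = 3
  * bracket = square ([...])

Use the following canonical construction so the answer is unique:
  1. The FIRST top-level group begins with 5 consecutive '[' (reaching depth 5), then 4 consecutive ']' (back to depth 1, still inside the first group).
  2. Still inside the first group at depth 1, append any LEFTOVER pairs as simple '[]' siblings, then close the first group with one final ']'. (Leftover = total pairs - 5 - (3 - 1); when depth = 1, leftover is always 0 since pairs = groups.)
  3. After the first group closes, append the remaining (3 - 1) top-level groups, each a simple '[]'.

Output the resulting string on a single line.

Answer: [[[[[]]]][][][][][][][][][][][][][][][]][][]

Derivation:
Spec: pairs=22 depth=5 groups=3
Leftover pairs = 22 - 5 - (3-1) = 15
First group: deep chain of depth 5 + 15 sibling pairs
Remaining 2 groups: simple '[]' each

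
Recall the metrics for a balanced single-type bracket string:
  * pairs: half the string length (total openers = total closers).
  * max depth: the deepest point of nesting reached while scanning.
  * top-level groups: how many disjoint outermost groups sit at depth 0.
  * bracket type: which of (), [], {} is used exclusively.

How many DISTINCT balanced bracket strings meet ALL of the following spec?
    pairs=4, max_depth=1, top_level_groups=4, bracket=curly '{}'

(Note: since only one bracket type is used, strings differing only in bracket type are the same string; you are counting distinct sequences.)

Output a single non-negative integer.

Spec: pairs=4 depth=1 groups=4
Count(depth <= 1) = 1
Count(depth <= 0) = 0
Count(depth == 1) = 1 - 0 = 1

Answer: 1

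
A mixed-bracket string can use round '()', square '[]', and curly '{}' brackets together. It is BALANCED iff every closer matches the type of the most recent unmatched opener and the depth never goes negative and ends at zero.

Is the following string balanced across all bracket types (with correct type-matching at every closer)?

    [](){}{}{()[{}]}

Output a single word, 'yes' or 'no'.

Answer: yes

Derivation:
pos 0: push '['; stack = [
pos 1: ']' matches '['; pop; stack = (empty)
pos 2: push '('; stack = (
pos 3: ')' matches '('; pop; stack = (empty)
pos 4: push '{'; stack = {
pos 5: '}' matches '{'; pop; stack = (empty)
pos 6: push '{'; stack = {
pos 7: '}' matches '{'; pop; stack = (empty)
pos 8: push '{'; stack = {
pos 9: push '('; stack = {(
pos 10: ')' matches '('; pop; stack = {
pos 11: push '['; stack = {[
pos 12: push '{'; stack = {[{
pos 13: '}' matches '{'; pop; stack = {[
pos 14: ']' matches '['; pop; stack = {
pos 15: '}' matches '{'; pop; stack = (empty)
end: stack empty → VALID
Verdict: properly nested → yes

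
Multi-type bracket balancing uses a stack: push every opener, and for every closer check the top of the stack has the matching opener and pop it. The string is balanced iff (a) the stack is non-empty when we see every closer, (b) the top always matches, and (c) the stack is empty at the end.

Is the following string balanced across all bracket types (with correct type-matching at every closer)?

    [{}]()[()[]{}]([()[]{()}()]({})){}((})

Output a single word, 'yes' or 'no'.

pos 0: push '['; stack = [
pos 1: push '{'; stack = [{
pos 2: '}' matches '{'; pop; stack = [
pos 3: ']' matches '['; pop; stack = (empty)
pos 4: push '('; stack = (
pos 5: ')' matches '('; pop; stack = (empty)
pos 6: push '['; stack = [
pos 7: push '('; stack = [(
pos 8: ')' matches '('; pop; stack = [
pos 9: push '['; stack = [[
pos 10: ']' matches '['; pop; stack = [
pos 11: push '{'; stack = [{
pos 12: '}' matches '{'; pop; stack = [
pos 13: ']' matches '['; pop; stack = (empty)
pos 14: push '('; stack = (
pos 15: push '['; stack = ([
pos 16: push '('; stack = ([(
pos 17: ')' matches '('; pop; stack = ([
pos 18: push '['; stack = ([[
pos 19: ']' matches '['; pop; stack = ([
pos 20: push '{'; stack = ([{
pos 21: push '('; stack = ([{(
pos 22: ')' matches '('; pop; stack = ([{
pos 23: '}' matches '{'; pop; stack = ([
pos 24: push '('; stack = ([(
pos 25: ')' matches '('; pop; stack = ([
pos 26: ']' matches '['; pop; stack = (
pos 27: push '('; stack = ((
pos 28: push '{'; stack = (({
pos 29: '}' matches '{'; pop; stack = ((
pos 30: ')' matches '('; pop; stack = (
pos 31: ')' matches '('; pop; stack = (empty)
pos 32: push '{'; stack = {
pos 33: '}' matches '{'; pop; stack = (empty)
pos 34: push '('; stack = (
pos 35: push '('; stack = ((
pos 36: saw closer '}' but top of stack is '(' (expected ')') → INVALID
Verdict: type mismatch at position 36: '}' closes '(' → no

Answer: no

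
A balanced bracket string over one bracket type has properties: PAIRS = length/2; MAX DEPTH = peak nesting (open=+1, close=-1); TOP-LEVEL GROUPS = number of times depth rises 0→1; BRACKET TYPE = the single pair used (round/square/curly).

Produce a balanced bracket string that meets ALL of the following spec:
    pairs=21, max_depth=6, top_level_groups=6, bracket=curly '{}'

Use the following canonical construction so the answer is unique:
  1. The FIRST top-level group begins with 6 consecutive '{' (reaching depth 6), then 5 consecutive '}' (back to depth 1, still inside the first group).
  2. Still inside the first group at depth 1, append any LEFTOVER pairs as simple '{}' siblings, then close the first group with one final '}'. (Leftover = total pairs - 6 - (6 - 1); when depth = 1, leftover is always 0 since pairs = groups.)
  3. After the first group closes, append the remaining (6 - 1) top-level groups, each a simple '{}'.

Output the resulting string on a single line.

Spec: pairs=21 depth=6 groups=6
Leftover pairs = 21 - 6 - (6-1) = 10
First group: deep chain of depth 6 + 10 sibling pairs
Remaining 5 groups: simple '{}' each

Answer: {{{{{{}}}}}{}{}{}{}{}{}{}{}{}{}}{}{}{}{}{}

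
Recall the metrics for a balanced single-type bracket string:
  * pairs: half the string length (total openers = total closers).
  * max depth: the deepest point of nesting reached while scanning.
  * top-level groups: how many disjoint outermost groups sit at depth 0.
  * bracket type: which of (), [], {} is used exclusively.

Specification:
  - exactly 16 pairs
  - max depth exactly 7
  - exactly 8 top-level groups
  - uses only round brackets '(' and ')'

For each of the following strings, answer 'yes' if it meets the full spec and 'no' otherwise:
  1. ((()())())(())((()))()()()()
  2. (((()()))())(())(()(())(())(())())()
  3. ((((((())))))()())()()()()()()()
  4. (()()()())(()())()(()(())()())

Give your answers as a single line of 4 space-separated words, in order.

String 1 '((()())())(())((()))()()()()': depth seq [1 2 3 2 3 2 1 2 1 0 1 2 1 0 1 2 3 2 1 0 1 0 1 0 1 0 1 0]
  -> pairs=14 depth=3 groups=7 -> no
String 2 '(((()()))())(())(()(())(())(())())()': depth seq [1 2 3 4 3 4 3 2 1 2 1 0 1 2 1 0 1 2 1 2 3 2 1 2 3 2 1 2 3 2 1 2 1 0 1 0]
  -> pairs=18 depth=4 groups=4 -> no
String 3 '((((((())))))()())()()()()()()()': depth seq [1 2 3 4 5 6 7 6 5 4 3 2 1 2 1 2 1 0 1 0 1 0 1 0 1 0 1 0 1 0 1 0]
  -> pairs=16 depth=7 groups=8 -> yes
String 4 '(()()()())(()())()(()(())()())': depth seq [1 2 1 2 1 2 1 2 1 0 1 2 1 2 1 0 1 0 1 2 1 2 3 2 1 2 1 2 1 0]
  -> pairs=15 depth=3 groups=4 -> no

Answer: no no yes no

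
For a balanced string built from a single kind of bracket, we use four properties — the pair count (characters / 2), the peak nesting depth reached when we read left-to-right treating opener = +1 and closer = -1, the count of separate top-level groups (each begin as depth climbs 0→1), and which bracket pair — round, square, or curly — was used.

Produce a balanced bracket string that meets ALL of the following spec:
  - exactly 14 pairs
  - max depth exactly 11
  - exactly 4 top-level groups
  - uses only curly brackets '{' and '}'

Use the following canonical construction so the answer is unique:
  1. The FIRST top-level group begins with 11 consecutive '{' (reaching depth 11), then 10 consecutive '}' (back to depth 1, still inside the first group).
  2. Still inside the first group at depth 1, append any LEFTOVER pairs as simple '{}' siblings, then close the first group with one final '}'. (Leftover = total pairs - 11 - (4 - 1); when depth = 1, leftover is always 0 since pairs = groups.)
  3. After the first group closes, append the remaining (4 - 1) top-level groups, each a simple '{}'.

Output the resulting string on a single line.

Spec: pairs=14 depth=11 groups=4
Leftover pairs = 14 - 11 - (4-1) = 0
First group: deep chain of depth 11 + 0 sibling pairs
Remaining 3 groups: simple '{}' each

Answer: {{{{{{{{{{{}}}}}}}}}}}{}{}{}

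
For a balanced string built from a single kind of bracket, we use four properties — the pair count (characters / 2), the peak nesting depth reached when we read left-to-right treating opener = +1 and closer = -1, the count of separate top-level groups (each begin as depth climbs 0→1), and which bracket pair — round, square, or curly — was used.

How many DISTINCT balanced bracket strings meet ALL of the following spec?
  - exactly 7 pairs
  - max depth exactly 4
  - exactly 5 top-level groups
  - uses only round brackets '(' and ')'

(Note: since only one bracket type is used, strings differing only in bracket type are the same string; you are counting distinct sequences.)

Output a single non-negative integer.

Answer: 0

Derivation:
Spec: pairs=7 depth=4 groups=5
Count(depth <= 4) = 20
Count(depth <= 3) = 20
Count(depth == 4) = 20 - 20 = 0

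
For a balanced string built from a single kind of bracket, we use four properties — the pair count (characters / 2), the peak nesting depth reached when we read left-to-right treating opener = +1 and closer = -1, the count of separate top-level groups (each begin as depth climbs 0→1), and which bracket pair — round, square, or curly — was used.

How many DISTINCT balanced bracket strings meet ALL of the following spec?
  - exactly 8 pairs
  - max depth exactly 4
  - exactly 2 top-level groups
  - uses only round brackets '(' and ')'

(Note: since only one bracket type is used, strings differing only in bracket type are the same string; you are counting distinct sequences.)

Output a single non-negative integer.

Spec: pairs=8 depth=4 groups=2
Count(depth <= 4) = 323
Count(depth <= 3) = 144
Count(depth == 4) = 323 - 144 = 179

Answer: 179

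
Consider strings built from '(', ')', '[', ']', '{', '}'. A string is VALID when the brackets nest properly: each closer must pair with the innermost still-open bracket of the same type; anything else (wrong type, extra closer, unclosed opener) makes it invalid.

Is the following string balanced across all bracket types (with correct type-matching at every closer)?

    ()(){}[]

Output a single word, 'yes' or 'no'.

pos 0: push '('; stack = (
pos 1: ')' matches '('; pop; stack = (empty)
pos 2: push '('; stack = (
pos 3: ')' matches '('; pop; stack = (empty)
pos 4: push '{'; stack = {
pos 5: '}' matches '{'; pop; stack = (empty)
pos 6: push '['; stack = [
pos 7: ']' matches '['; pop; stack = (empty)
end: stack empty → VALID
Verdict: properly nested → yes

Answer: yes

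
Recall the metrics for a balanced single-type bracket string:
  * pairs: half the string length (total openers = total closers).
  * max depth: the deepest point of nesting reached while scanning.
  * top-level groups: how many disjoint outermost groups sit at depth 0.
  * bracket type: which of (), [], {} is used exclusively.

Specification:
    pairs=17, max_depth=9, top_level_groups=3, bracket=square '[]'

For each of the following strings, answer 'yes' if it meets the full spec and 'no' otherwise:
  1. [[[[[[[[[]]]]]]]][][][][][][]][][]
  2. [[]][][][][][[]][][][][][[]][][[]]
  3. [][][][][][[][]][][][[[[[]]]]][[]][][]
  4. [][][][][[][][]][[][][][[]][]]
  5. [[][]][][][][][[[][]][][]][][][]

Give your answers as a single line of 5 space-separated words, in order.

Answer: yes no no no no

Derivation:
String 1 '[[[[[[[[[]]]]]]]][][][][][][]][][]': depth seq [1 2 3 4 5 6 7 8 9 8 7 6 5 4 3 2 1 2 1 2 1 2 1 2 1 2 1 2 1 0 1 0 1 0]
  -> pairs=17 depth=9 groups=3 -> yes
String 2 '[[]][][][][][[]][][][][][[]][][[]]': depth seq [1 2 1 0 1 0 1 0 1 0 1 0 1 2 1 0 1 0 1 0 1 0 1 0 1 2 1 0 1 0 1 2 1 0]
  -> pairs=17 depth=2 groups=13 -> no
String 3 '[][][][][][[][]][][][[[[[]]]]][[]][][]': depth seq [1 0 1 0 1 0 1 0 1 0 1 2 1 2 1 0 1 0 1 0 1 2 3 4 5 4 3 2 1 0 1 2 1 0 1 0 1 0]
  -> pairs=19 depth=5 groups=12 -> no
String 4 '[][][][][[][][]][[][][][[]][]]': depth seq [1 0 1 0 1 0 1 0 1 2 1 2 1 2 1 0 1 2 1 2 1 2 1 2 3 2 1 2 1 0]
  -> pairs=15 depth=3 groups=6 -> no
String 5 '[[][]][][][][][[[][]][][]][][][]': depth seq [1 2 1 2 1 0 1 0 1 0 1 0 1 0 1 2 3 2 3 2 1 2 1 2 1 0 1 0 1 0 1 0]
  -> pairs=16 depth=3 groups=9 -> no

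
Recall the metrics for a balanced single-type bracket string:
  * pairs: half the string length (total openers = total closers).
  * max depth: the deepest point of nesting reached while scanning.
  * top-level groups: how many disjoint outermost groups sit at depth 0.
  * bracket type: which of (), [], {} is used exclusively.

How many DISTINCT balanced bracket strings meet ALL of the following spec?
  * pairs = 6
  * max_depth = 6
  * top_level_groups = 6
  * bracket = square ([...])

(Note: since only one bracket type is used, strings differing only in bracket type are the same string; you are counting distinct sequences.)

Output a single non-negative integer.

Answer: 0

Derivation:
Spec: pairs=6 depth=6 groups=6
Count(depth <= 6) = 1
Count(depth <= 5) = 1
Count(depth == 6) = 1 - 1 = 0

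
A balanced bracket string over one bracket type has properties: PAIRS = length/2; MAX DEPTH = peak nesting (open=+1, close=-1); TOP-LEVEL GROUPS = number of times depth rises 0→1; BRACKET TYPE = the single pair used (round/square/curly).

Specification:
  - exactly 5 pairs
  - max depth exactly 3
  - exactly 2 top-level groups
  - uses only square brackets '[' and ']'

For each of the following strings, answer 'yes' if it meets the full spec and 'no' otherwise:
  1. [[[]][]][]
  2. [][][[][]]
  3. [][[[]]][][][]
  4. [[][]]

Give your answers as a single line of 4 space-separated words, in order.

Answer: yes no no no

Derivation:
String 1 '[[[]][]][]': depth seq [1 2 3 2 1 2 1 0 1 0]
  -> pairs=5 depth=3 groups=2 -> yes
String 2 '[][][[][]]': depth seq [1 0 1 0 1 2 1 2 1 0]
  -> pairs=5 depth=2 groups=3 -> no
String 3 '[][[[]]][][][]': depth seq [1 0 1 2 3 2 1 0 1 0 1 0 1 0]
  -> pairs=7 depth=3 groups=5 -> no
String 4 '[[][]]': depth seq [1 2 1 2 1 0]
  -> pairs=3 depth=2 groups=1 -> no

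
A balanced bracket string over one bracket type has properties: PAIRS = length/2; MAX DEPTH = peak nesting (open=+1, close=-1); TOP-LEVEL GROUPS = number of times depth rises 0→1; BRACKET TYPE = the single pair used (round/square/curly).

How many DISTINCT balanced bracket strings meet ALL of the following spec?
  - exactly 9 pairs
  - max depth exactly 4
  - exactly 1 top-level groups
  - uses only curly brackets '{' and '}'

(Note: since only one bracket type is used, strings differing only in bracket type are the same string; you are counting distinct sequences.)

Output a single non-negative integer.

Answer: 482

Derivation:
Spec: pairs=9 depth=4 groups=1
Count(depth <= 4) = 610
Count(depth <= 3) = 128
Count(depth == 4) = 610 - 128 = 482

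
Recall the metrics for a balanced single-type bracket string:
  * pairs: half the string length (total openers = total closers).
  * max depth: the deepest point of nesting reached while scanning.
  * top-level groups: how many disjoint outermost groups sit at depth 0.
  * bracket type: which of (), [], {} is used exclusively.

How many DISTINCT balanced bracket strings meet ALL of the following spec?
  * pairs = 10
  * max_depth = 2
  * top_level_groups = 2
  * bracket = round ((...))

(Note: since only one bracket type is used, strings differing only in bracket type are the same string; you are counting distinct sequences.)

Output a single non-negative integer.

Spec: pairs=10 depth=2 groups=2
Count(depth <= 2) = 9
Count(depth <= 1) = 0
Count(depth == 2) = 9 - 0 = 9

Answer: 9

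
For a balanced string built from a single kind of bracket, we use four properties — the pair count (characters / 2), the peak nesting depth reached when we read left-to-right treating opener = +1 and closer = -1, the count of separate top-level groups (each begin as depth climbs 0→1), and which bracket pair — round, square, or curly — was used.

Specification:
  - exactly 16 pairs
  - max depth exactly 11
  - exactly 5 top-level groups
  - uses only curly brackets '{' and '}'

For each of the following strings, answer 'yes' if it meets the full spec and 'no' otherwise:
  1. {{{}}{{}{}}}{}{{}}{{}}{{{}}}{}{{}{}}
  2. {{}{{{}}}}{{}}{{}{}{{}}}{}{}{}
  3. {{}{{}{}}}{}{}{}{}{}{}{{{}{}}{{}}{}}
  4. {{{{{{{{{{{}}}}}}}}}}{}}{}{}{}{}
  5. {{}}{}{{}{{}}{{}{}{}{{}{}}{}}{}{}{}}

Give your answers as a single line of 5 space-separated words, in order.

Answer: no no no yes no

Derivation:
String 1 '{{{}}{{}{}}}{}{{}}{{}}{{{}}}{}{{}{}}': depth seq [1 2 3 2 1 2 3 2 3 2 1 0 1 0 1 2 1 0 1 2 1 0 1 2 3 2 1 0 1 0 1 2 1 2 1 0]
  -> pairs=18 depth=3 groups=7 -> no
String 2 '{{}{{{}}}}{{}}{{}{}{{}}}{}{}{}': depth seq [1 2 1 2 3 4 3 2 1 0 1 2 1 0 1 2 1 2 1 2 3 2 1 0 1 0 1 0 1 0]
  -> pairs=15 depth=4 groups=6 -> no
String 3 '{{}{{}{}}}{}{}{}{}{}{}{{{}{}}{{}}{}}': depth seq [1 2 1 2 3 2 3 2 1 0 1 0 1 0 1 0 1 0 1 0 1 0 1 2 3 2 3 2 1 2 3 2 1 2 1 0]
  -> pairs=18 depth=3 groups=8 -> no
String 4 '{{{{{{{{{{{}}}}}}}}}}{}}{}{}{}{}': depth seq [1 2 3 4 5 6 7 8 9 10 11 10 9 8 7 6 5 4 3 2 1 2 1 0 1 0 1 0 1 0 1 0]
  -> pairs=16 depth=11 groups=5 -> yes
String 5 '{{}}{}{{}{{}}{{}{}{}{{}{}}{}}{}{}{}}': depth seq [1 2 1 0 1 0 1 2 1 2 3 2 1 2 3 2 3 2 3 2 3 4 3 4 3 2 3 2 1 2 1 2 1 2 1 0]
  -> pairs=18 depth=4 groups=3 -> no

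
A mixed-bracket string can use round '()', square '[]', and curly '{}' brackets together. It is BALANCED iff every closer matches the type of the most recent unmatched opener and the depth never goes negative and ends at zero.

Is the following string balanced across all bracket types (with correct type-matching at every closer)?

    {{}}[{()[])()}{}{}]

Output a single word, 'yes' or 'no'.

Answer: no

Derivation:
pos 0: push '{'; stack = {
pos 1: push '{'; stack = {{
pos 2: '}' matches '{'; pop; stack = {
pos 3: '}' matches '{'; pop; stack = (empty)
pos 4: push '['; stack = [
pos 5: push '{'; stack = [{
pos 6: push '('; stack = [{(
pos 7: ')' matches '('; pop; stack = [{
pos 8: push '['; stack = [{[
pos 9: ']' matches '['; pop; stack = [{
pos 10: saw closer ')' but top of stack is '{' (expected '}') → INVALID
Verdict: type mismatch at position 10: ')' closes '{' → no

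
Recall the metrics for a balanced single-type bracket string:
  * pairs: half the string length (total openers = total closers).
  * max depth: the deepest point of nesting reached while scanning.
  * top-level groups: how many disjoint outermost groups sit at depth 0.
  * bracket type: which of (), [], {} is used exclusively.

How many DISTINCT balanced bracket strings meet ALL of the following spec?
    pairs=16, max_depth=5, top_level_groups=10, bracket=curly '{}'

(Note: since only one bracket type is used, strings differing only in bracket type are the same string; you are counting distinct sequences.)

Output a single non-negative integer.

Spec: pairs=16 depth=5 groups=10
Count(depth <= 5) = 33725
Count(depth <= 4) = 32225
Count(depth == 5) = 33725 - 32225 = 1500

Answer: 1500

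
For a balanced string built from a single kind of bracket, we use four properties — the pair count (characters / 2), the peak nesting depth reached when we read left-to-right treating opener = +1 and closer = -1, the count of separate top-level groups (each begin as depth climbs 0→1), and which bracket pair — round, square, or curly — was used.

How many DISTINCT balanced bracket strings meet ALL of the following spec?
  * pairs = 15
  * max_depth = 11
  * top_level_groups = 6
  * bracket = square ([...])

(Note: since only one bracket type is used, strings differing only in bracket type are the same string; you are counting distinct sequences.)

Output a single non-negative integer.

Spec: pairs=15 depth=11 groups=6
Count(depth <= 11) = 326876
Count(depth <= 10) = 326876
Count(depth == 11) = 326876 - 326876 = 0

Answer: 0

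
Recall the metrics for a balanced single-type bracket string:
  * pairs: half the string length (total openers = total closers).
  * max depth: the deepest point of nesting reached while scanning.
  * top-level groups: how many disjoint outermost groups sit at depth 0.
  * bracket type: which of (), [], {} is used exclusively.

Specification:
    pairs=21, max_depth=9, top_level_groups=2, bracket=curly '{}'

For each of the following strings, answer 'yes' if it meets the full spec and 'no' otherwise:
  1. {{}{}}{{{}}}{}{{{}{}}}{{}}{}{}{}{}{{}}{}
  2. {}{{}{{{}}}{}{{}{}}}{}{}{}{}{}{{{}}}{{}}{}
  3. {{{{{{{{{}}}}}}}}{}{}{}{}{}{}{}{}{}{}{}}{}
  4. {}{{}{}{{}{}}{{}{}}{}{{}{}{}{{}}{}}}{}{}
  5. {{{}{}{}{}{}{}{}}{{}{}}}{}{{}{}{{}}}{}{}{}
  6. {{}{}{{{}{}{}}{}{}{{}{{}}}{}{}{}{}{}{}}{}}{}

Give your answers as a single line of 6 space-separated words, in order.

String 1 '{{}{}}{{{}}}{}{{{}{}}}{{}}{}{}{}{}{{}}{}': depth seq [1 2 1 2 1 0 1 2 3 2 1 0 1 0 1 2 3 2 3 2 1 0 1 2 1 0 1 0 1 0 1 0 1 0 1 2 1 0 1 0]
  -> pairs=20 depth=3 groups=11 -> no
String 2 '{}{{}{{{}}}{}{{}{}}}{}{}{}{}{}{{{}}}{{}}{}': depth seq [1 0 1 2 1 2 3 4 3 2 1 2 1 2 3 2 3 2 1 0 1 0 1 0 1 0 1 0 1 0 1 2 3 2 1 0 1 2 1 0 1 0]
  -> pairs=21 depth=4 groups=10 -> no
String 3 '{{{{{{{{{}}}}}}}}{}{}{}{}{}{}{}{}{}{}{}}{}': depth seq [1 2 3 4 5 6 7 8 9 8 7 6 5 4 3 2 1 2 1 2 1 2 1 2 1 2 1 2 1 2 1 2 1 2 1 2 1 2 1 0 1 0]
  -> pairs=21 depth=9 groups=2 -> yes
String 4 '{}{{}{}{{}{}}{{}{}}{}{{}{}{}{{}}{}}}{}{}': depth seq [1 0 1 2 1 2 1 2 3 2 3 2 1 2 3 2 3 2 1 2 1 2 3 2 3 2 3 2 3 4 3 2 3 2 1 0 1 0 1 0]
  -> pairs=20 depth=4 groups=4 -> no
String 5 '{{{}{}{}{}{}{}{}}{{}{}}}{}{{}{}{{}}}{}{}{}': depth seq [1 2 3 2 3 2 3 2 3 2 3 2 3 2 3 2 1 2 3 2 3 2 1 0 1 0 1 2 1 2 1 2 3 2 1 0 1 0 1 0 1 0]
  -> pairs=21 depth=3 groups=6 -> no
String 6 '{{}{}{{{}{}{}}{}{}{{}{{}}}{}{}{}{}{}{}}{}}{}': depth seq [1 2 1 2 1 2 3 4 3 4 3 4 3 2 3 2 3 2 3 4 3 4 5 4 3 2 3 2 3 2 3 2 3 2 3 2 3 2 1 2 1 0 1 0]
  -> pairs=22 depth=5 groups=2 -> no

Answer: no no yes no no no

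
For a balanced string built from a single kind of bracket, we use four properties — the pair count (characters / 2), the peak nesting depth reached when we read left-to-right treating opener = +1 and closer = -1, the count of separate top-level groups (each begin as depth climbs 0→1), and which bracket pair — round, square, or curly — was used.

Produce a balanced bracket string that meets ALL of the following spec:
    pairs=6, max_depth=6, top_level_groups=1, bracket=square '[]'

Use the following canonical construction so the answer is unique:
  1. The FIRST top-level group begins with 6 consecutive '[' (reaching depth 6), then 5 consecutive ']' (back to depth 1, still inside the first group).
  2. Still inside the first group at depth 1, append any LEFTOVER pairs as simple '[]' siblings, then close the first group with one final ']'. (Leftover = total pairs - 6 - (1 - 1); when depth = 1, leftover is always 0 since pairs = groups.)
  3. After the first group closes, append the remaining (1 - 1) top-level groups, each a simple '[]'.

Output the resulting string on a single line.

Answer: [[[[[[]]]]]]

Derivation:
Spec: pairs=6 depth=6 groups=1
Leftover pairs = 6 - 6 - (1-1) = 0
First group: deep chain of depth 6 + 0 sibling pairs
Remaining 0 groups: simple '[]' each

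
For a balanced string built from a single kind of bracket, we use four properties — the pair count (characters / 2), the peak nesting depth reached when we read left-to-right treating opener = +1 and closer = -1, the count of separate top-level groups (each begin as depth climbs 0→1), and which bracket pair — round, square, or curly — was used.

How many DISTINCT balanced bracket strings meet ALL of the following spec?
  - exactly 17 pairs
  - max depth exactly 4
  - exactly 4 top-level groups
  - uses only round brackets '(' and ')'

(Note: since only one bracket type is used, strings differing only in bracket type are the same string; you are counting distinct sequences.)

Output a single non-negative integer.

Spec: pairs=17 depth=4 groups=4
Count(depth <= 4) = 4282864
Count(depth <= 3) = 546816
Count(depth == 4) = 4282864 - 546816 = 3736048

Answer: 3736048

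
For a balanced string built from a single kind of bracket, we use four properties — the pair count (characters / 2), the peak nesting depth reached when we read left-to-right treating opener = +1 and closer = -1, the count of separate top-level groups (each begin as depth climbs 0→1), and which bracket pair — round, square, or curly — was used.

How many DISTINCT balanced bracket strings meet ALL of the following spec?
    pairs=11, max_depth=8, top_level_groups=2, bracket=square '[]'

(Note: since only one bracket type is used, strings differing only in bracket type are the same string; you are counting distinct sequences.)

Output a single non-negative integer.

Spec: pairs=11 depth=8 groups=2
Count(depth <= 8) = 16762
Count(depth <= 7) = 16528
Count(depth == 8) = 16762 - 16528 = 234

Answer: 234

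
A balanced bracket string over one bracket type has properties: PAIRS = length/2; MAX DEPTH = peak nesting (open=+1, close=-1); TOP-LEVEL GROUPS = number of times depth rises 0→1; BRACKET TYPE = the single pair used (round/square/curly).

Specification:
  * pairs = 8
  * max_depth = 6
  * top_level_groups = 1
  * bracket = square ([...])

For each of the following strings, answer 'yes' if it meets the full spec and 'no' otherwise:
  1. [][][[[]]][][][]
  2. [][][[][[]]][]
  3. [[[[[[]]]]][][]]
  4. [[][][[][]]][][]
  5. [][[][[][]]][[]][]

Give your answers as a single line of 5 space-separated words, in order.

Answer: no no yes no no

Derivation:
String 1 '[][][[[]]][][][]': depth seq [1 0 1 0 1 2 3 2 1 0 1 0 1 0 1 0]
  -> pairs=8 depth=3 groups=6 -> no
String 2 '[][][[][[]]][]': depth seq [1 0 1 0 1 2 1 2 3 2 1 0 1 0]
  -> pairs=7 depth=3 groups=4 -> no
String 3 '[[[[[[]]]]][][]]': depth seq [1 2 3 4 5 6 5 4 3 2 1 2 1 2 1 0]
  -> pairs=8 depth=6 groups=1 -> yes
String 4 '[[][][[][]]][][]': depth seq [1 2 1 2 1 2 3 2 3 2 1 0 1 0 1 0]
  -> pairs=8 depth=3 groups=3 -> no
String 5 '[][[][[][]]][[]][]': depth seq [1 0 1 2 1 2 3 2 3 2 1 0 1 2 1 0 1 0]
  -> pairs=9 depth=3 groups=4 -> no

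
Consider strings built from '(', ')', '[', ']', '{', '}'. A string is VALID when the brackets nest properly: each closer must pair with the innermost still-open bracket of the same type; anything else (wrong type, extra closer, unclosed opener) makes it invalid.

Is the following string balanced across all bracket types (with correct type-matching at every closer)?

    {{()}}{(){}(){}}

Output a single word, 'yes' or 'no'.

pos 0: push '{'; stack = {
pos 1: push '{'; stack = {{
pos 2: push '('; stack = {{(
pos 3: ')' matches '('; pop; stack = {{
pos 4: '}' matches '{'; pop; stack = {
pos 5: '}' matches '{'; pop; stack = (empty)
pos 6: push '{'; stack = {
pos 7: push '('; stack = {(
pos 8: ')' matches '('; pop; stack = {
pos 9: push '{'; stack = {{
pos 10: '}' matches '{'; pop; stack = {
pos 11: push '('; stack = {(
pos 12: ')' matches '('; pop; stack = {
pos 13: push '{'; stack = {{
pos 14: '}' matches '{'; pop; stack = {
pos 15: '}' matches '{'; pop; stack = (empty)
end: stack empty → VALID
Verdict: properly nested → yes

Answer: yes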